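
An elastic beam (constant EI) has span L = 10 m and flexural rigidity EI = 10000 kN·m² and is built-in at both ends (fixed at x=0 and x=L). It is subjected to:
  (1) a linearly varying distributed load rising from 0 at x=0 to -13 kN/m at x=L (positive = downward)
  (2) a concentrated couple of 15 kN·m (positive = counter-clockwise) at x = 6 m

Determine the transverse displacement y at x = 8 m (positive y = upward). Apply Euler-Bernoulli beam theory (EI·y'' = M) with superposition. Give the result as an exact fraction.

Load 1 — triangular load w₀=-13 kN/m (0→w₀ over full span):
  y_1 = -w₀x²(L-x)²(x+2L)/(120LEI) = -(-13)·8²·(10-8)²·(8+2·10)/(120·10·10000) = 364/46875 m
Load 2 — applied couple M₀=15 kN·m at a=6 m (b=L-a=4):
  y_2 = (R_Ax³/6 - M_Ax²/2 - M₀(x-a)²/2)/EI  [x>a] with R_A=54/25, M_A=24/5 = ((54/25)·8³/6 - (24/5)·8²/2 - 15·(8-6)²/2)/10000 = 9/125000 m
Superposition: y = Σ y_i = 2939/375000 m ≈ 0.007837 m

y(8) = 2939/375000 m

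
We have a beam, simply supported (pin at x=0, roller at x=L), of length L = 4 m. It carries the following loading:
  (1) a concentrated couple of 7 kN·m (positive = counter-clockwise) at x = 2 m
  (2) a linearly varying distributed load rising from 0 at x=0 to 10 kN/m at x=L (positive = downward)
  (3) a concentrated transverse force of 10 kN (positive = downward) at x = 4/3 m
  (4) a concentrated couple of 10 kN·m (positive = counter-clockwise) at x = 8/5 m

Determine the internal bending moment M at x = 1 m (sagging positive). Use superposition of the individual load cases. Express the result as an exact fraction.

Load 1 — applied couple M₀=7 kN·m at a=2 m (b=L-a=2):
  M_1 = M₀x/L  [x≤a] = 7·1/4 = 7/4 kN·m
Load 2 — triangular load w₀=10 kN/m (0→w₀ over full span):
  M_2 = w₀Lx/6 - w₀x³/(6L) = 10·4·1/6 - 10·1³/(6·4) = 25/4 kN·m
Load 3 — point force P=10 kN at a=4/3 m (b=L-a=8/3):
  M_3 = Pbx/L  [x≤a] = 10·(8/3)·1/4 = 20/3 kN·m
Load 4 — applied couple M₀=10 kN·m at a=8/5 m (b=L-a=12/5):
  M_4 = M₀x/L  [x≤a] = 10·1/4 = 5/2 kN·m
Superposition: M = Σ M_i = 103/6 kN·m ≈ 17.166667 kN·m

M(1) = 103/6 kN·m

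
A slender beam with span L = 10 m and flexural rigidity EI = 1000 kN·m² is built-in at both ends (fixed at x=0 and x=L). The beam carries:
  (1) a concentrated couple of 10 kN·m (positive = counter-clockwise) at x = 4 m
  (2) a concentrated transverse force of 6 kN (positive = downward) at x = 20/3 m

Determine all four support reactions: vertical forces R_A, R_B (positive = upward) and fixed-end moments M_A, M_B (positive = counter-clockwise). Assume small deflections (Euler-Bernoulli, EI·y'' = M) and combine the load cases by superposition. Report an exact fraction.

R_A = 674/225 kN, M_A = 254/45 kN·m, R_B = 676/225 kN, M_B = -256/45 kN·m

Load 1 — applied couple M₀=10 kN·m at a=4 m (b=L-a=6):
  R_A = 6M₀ab/L³ = 6·10·4·6/10³ = 36/25 kN
  M_A = M₀b(2a-b)/L² = 10·6·(2·4-6)/10² = 6/5 kN·m
  R_B = -6M₀ab/L³ = -6·10·4·6/10³ = -36/25 kN
  M_B = M₀a(2b-a)/L² = 10·4·(2·6-4)/10² = 16/5 kN·m
Load 2 — point force P=6 kN at a=20/3 m (b=L-a=10/3):
  R_A = Pb²(3a+b)/L³ = 6·(10/3)²·(3·(20/3)+(10/3))/10³ = 14/9 kN
  M_A = Pab²/L² = 6·(20/3)·(10/3)²/10² = 40/9 kN·m
  R_B = Pa²(a+3b)/L³ = 6·(20/3)²·((20/3)+3·(10/3))/10³ = 40/9 kN
  M_B = -Pa²b/L² = -6·(20/3)²·(10/3)/10² = -80/9 kN·m
Superposition: R_A = 674/225 kN, M_A = 254/45 kN·m, R_B = 676/225 kN, M_B = -256/45 kN·m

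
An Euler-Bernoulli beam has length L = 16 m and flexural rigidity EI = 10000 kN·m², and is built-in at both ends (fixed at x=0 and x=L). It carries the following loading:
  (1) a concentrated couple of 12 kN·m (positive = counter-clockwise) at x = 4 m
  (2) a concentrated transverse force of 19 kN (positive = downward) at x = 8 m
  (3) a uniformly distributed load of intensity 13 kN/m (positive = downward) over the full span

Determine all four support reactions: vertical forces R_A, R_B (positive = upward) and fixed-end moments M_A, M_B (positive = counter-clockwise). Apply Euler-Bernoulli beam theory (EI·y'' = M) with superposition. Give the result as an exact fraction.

R_A = 3659/32 kN, M_A = 3757/12 kN·m, R_B = 3605/32 kN, M_B = -3739/12 kN·m

Load 1 — applied couple M₀=12 kN·m at a=4 m (b=L-a=12):
  R_A = 6M₀ab/L³ = 6·12·4·12/16³ = 27/32 kN
  M_A = M₀b(2a-b)/L² = 12·12·(2·4-12)/16² = -9/4 kN·m
  R_B = -6M₀ab/L³ = -6·12·4·12/16³ = -27/32 kN
  M_B = M₀a(2b-a)/L² = 12·4·(2·12-4)/16² = 15/4 kN·m
Load 2 — point force P=19 kN at a=8 m (b=L-a=8):
  R_A = Pb²(3a+b)/L³ = 19·8²·(3·8+8)/16³ = 19/2 kN
  M_A = Pab²/L² = 19·8·8²/16² = 38 kN·m
  R_B = Pa²(a+3b)/L³ = 19·8²·(8+3·8)/16³ = 19/2 kN
  M_B = -Pa²b/L² = -19·8²·8/16² = -38 kN·m
Load 3 — uniform load w=13 kN/m over full span:
  R_A = wL/2 = 13·16/2 = 104 kN
  M_A = wL²/12 = 13·16²/12 = 832/3 kN·m
  R_B = wL/2 = 13·16/2 = 104 kN
  M_B = -wL²/12 = -13·16²/12 = -832/3 kN·m
Superposition: R_A = 3659/32 kN, M_A = 3757/12 kN·m, R_B = 3605/32 kN, M_B = -3739/12 kN·m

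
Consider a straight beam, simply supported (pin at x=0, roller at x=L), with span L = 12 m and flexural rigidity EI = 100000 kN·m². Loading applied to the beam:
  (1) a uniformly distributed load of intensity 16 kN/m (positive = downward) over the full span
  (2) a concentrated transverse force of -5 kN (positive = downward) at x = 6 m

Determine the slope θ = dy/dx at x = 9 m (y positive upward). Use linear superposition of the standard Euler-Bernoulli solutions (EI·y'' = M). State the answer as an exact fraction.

θ(9) = 3033/400000 rad

Load 1 — uniform load w=16 kN/m over full span:
  θ_1 = -w(L³-6Lx²+4x³)/(24EI) = -16·(12³-6·12·9²+4·9³)/(24·100000) = 99/12500 rad
Load 2 — point force P=-5 kN at a=6 m (b=L-a=6):
  θ_2 = -Pa(2L²-6Lx+3x²+a²)/(6LEI)  [x>a] = -(-5)·6·(2·12²-6·12·9+3·9²+6²)/(6·12·100000) = -27/80000 rad
Superposition: θ = Σ θ_i = 3033/400000 rad ≈ 0.007582 rad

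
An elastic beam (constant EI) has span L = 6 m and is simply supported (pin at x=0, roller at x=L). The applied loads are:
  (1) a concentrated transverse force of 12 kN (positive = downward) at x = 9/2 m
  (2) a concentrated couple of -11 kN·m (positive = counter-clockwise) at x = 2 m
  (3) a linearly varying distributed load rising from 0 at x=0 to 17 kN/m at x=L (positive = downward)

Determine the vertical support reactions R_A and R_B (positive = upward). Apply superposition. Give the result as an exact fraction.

R_A = 109/6 kN, R_B = 269/6 kN

Load 1 — point force P=12 kN at a=9/2 m (b=L-a=3/2):
  R_A = Pb/L = 12·(3/2)/6 = 3 kN
  R_B = Pa/L = 12·(9/2)/6 = 9 kN
Load 2 — applied couple M₀=-11 kN·m at a=2 m (b=L-a=4):
  R_A = M₀/L = (-11)/6 = -11/6 kN
  R_B = -M₀/L = -(-11)/6 = 11/6 kN
Load 3 — triangular load w₀=17 kN/m (0→w₀ over full span):
  R_A = w₀L/6 = 17·6/6 = 17 kN
  R_B = w₀L/3 = 17·6/3 = 34 kN
Superposition: R_A = 109/6 kN, R_B = 269/6 kN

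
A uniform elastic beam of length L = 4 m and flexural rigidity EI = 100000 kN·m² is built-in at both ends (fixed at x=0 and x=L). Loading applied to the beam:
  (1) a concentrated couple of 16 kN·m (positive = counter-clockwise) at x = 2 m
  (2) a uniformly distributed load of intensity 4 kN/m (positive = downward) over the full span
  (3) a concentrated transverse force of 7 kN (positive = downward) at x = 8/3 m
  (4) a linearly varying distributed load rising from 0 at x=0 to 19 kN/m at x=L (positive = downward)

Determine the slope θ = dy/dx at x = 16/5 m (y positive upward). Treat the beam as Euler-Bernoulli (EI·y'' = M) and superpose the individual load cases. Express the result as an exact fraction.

θ(16/5) = 4016/52734375 rad

Load 1 — applied couple M₀=16 kN·m at a=2 m (b=L-a=2):
  θ_1 = (R_Ax²/2 - M_Ax - M₀(x-a))/EI  [x>a] with R_A=6, M_A=4 = (6·(16/5)²/2 - 4·(16/5) - 16·((16/5)-2))/100000 = -1/78125 rad
Load 2 — uniform load w=4 kN/m over full span:
  θ_2 = -wx(L-x)(L-2x)/(12EI) = -4·(16/5)·(4-(16/5))·(4-2·(16/5))/(12·100000) = 8/390625 rad
Load 3 — point force P=7 kN at a=8/3 m (b=L-a=4/3):
  θ_3 = Pa²(L-x)(2bL-(3b+a)(L-x))/(2L³EI)  [x>a] = 7·(8/3)²·(4-(16/5))·(2·(4/3)·4-(3·(4/3)+(8/3))·(4-(16/5)))/(2·4³·100000) = 7/421875 rad
Load 4 — triangular load w₀=19 kN/m (0→w₀ over full span):
  θ_4 = -w₀(2x(L-x)(L-2x)(x+2L)+x²(L-x)²)/(120LEI) = -19·(2·(16/5)·(4-(16/5))·(4-2·(16/5))·((16/5)+2·4)+(16/5)²·(4-(16/5))²)/(120·4·100000) = 304/5859375 rad
Superposition: θ = Σ θ_i = 4016/52734375 rad ≈ 0.000076 rad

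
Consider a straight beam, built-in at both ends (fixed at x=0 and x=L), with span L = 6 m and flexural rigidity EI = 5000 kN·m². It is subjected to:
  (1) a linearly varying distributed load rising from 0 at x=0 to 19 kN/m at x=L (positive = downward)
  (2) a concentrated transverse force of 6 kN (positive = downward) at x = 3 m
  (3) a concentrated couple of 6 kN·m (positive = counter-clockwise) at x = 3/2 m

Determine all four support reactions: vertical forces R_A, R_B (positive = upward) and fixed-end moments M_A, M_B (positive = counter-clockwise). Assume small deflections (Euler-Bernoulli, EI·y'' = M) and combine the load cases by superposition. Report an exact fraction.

Load 1 — triangular load w₀=19 kN/m (0→w₀ over full span):
  R_A = 3w₀L/20 = 3·19·6/20 = 171/10 kN
  M_A = w₀L²/30 = 19·6²/30 = 114/5 kN·m
  R_B = 7w₀L/20 = 7·19·6/20 = 399/10 kN
  M_B = -w₀L²/20 = -19·6²/20 = -171/5 kN·m
Load 2 — point force P=6 kN at a=3 m (b=L-a=3):
  R_A = Pb²(3a+b)/L³ = 6·3²·(3·3+3)/6³ = 3 kN
  M_A = Pab²/L² = 6·3·3²/6² = 9/2 kN·m
  R_B = Pa²(a+3b)/L³ = 6·3²·(3+3·3)/6³ = 3 kN
  M_B = -Pa²b/L² = -6·3²·3/6² = -9/2 kN·m
Load 3 — applied couple M₀=6 kN·m at a=3/2 m (b=L-a=9/2):
  R_A = 6M₀ab/L³ = 6·6·(3/2)·(9/2)/6³ = 9/8 kN
  M_A = M₀b(2a-b)/L² = 6·(9/2)·(2·(3/2)-(9/2))/6² = -9/8 kN·m
  R_B = -6M₀ab/L³ = -6·6·(3/2)·(9/2)/6³ = -9/8 kN
  M_B = M₀a(2b-a)/L² = 6·(3/2)·(2·(9/2)-(3/2))/6² = 15/8 kN·m
Superposition: R_A = 849/40 kN, M_A = 1047/40 kN·m, R_B = 1671/40 kN, M_B = -1473/40 kN·m

R_A = 849/40 kN, M_A = 1047/40 kN·m, R_B = 1671/40 kN, M_B = -1473/40 kN·m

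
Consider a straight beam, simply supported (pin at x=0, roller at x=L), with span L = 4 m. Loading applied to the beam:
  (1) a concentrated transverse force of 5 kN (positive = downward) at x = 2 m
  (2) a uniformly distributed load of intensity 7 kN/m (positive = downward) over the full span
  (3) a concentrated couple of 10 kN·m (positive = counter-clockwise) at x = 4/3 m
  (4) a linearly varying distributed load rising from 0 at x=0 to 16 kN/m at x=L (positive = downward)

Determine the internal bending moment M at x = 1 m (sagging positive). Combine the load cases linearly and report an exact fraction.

Load 1 — point force P=5 kN at a=2 m (b=L-a=2):
  M_1 = Pbx/L  [x≤a] = 5·2·1/4 = 5/2 kN·m
Load 2 — uniform load w=7 kN/m over full span:
  M_2 = wx(L-x)/2 = 7·1·(4-1)/2 = 21/2 kN·m
Load 3 — applied couple M₀=10 kN·m at a=4/3 m (b=L-a=8/3):
  M_3 = M₀x/L  [x≤a] = 10·1/4 = 5/2 kN·m
Load 4 — triangular load w₀=16 kN/m (0→w₀ over full span):
  M_4 = w₀Lx/6 - w₀x³/(6L) = 16·4·1/6 - 16·1³/(6·4) = 10 kN·m
Superposition: M = Σ M_i = 51/2 kN·m ≈ 25.500000 kN·m

M(1) = 51/2 kN·m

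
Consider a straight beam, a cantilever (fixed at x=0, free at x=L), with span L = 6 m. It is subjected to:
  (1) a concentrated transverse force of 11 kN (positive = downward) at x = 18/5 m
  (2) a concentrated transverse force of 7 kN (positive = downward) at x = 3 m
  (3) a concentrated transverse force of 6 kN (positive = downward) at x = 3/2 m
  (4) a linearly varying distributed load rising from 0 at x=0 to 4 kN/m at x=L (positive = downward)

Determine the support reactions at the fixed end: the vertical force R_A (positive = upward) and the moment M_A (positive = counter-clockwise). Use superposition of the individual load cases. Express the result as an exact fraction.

R_A = 36 kN, M_A = 588/5 kN·m

Load 1 — point force P=11 kN at a=18/5 m (b=L-a=12/5):
  R_A = P = 11 kN
  M_A = Pa = 11·(18/5) = 198/5 kN·m
Load 2 — point force P=7 kN at a=3 m (b=L-a=3):
  R_A = P = 7 kN
  M_A = Pa = 7·3 = 21 kN·m
Load 3 — point force P=6 kN at a=3/2 m (b=L-a=9/2):
  R_A = P = 6 kN
  M_A = Pa = 6·(3/2) = 9 kN·m
Load 4 — triangular load w₀=4 kN/m (0→w₀ over full span):
  R_A = w₀L/2 = 4·6/2 = 12 kN
  M_A = w₀L²/3 = 4·6²/3 = 48 kN·m
Superposition: R_A = 36 kN, M_A = 588/5 kN·m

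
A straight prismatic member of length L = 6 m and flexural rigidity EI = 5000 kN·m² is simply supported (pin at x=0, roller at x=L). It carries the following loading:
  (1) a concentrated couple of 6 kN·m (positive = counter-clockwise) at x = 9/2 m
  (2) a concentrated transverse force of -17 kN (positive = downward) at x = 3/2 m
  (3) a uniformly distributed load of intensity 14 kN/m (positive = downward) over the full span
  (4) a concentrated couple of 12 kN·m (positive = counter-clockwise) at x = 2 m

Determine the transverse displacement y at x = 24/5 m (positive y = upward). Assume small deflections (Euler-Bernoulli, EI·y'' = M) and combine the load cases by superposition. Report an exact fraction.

Load 1 — applied couple M₀=6 kN·m at a=9/2 m (b=L-a=3/2):
  y_1 = (M₀x³/(6L)-M₀(x-a)²/2+C₁x)/EI  [x>a] with C₁=M₀(3b²-L²)/(6L)=-39/8 = (6·(24/5)³/(6·6)-6·((24/5)-(9/2))²/2+(-39/8)·(24/5))/5000 = -2619/2500000 m
Load 2 — point force P=-17 kN at a=3/2 m (b=L-a=9/2):
  y_2 = -Pa(L-x)(2Lx-a²-x²)/(6LEI)  [x>a] = -(-17)·(3/2)·(6-(24/5))·(2·6·(24/5)-(3/2)²-(24/5)²)/(6·6·5000) = 54927/10000000 m
Load 3 — uniform load w=14 kN/m over full span:
  y_3 = -wx(L³-2Lx²+x³)/(24EI) = -14·(24/5)·(6³-2·6·(24/5)²+(24/5)³)/(24·5000) = -10962/390625 m
Load 4 — applied couple M₀=12 kN·m at a=2 m (b=L-a=4):
  y_4 = (M₀x³/(6L)-M₀(x-a)²/2+C₁x)/EI  [x>a] with C₁=M₀(3b²-L²)/(6L)=4 = (12·(24/5)³/(6·6)-12·((24/5)-2)²/2+4·(24/5))/5000 = 141/78125 m
Superposition: y = Σ y_i = -1090641/50000000 m ≈ -0.021813 m

y(24/5) = -1090641/50000000 m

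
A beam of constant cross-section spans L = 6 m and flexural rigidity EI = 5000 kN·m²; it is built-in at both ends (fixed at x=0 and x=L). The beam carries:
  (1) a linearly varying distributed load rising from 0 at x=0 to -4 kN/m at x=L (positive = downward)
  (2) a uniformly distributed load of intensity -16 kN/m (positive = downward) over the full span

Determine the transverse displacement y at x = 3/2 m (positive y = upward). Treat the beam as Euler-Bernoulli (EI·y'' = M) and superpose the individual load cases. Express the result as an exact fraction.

Load 1 — triangular load w₀=-4 kN/m (0→w₀ over full span):
  y_1 = -w₀x²(L-x)²(x+2L)/(120LEI) = -(-4)·(3/2)²·(6-(3/2))²·((3/2)+2·6)/(120·6·5000) = 2187/3200000 m
Load 2 — uniform load w=-16 kN/m over full span:
  y_2 = -wx²(L-x)²/(24EI) = -(-16)·(3/2)²·(6-(3/2))²/(24·5000) = 243/40000 m
Superposition: y = Σ y_i = 21627/3200000 m ≈ 0.006758 m

y(3/2) = 21627/3200000 m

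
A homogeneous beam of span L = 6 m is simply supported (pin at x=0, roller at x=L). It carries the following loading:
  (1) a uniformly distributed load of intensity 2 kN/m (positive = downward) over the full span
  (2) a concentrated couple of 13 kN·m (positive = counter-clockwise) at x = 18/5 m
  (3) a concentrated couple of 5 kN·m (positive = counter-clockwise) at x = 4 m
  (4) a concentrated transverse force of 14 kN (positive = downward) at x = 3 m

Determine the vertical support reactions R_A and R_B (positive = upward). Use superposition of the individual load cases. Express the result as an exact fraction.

R_A = 16 kN, R_B = 10 kN

Load 1 — uniform load w=2 kN/m over full span:
  R_A = wL/2 = 2·6/2 = 6 kN
  R_B = wL/2 = 2·6/2 = 6 kN
Load 2 — applied couple M₀=13 kN·m at a=18/5 m (b=L-a=12/5):
  R_A = M₀/L = 13/6 kN
  R_B = -M₀/L = -13/6 kN
Load 3 — applied couple M₀=5 kN·m at a=4 m (b=L-a=2):
  R_A = M₀/L = 5/6 kN
  R_B = -M₀/L = -5/6 kN
Load 4 — point force P=14 kN at a=3 m (b=L-a=3):
  R_A = Pb/L = 14·3/6 = 7 kN
  R_B = Pa/L = 14·3/6 = 7 kN
Superposition: R_A = 16 kN, R_B = 10 kN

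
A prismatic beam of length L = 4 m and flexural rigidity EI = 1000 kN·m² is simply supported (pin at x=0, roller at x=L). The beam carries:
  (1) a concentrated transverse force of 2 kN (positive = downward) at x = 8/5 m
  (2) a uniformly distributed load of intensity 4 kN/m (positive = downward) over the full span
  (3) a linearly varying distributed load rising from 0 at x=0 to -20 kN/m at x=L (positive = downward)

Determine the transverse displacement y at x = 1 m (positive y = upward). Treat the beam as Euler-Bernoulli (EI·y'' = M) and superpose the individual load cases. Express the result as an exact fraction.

y(1) = 34081/3000000 m

Load 1 — point force P=2 kN at a=8/5 m (b=L-a=12/5):
  y_1 = -Pbx(L²-b²-x²)/(6LEI)  [x≤a] = -2·(12/5)·1·(4²-(12/5)²-1²)/(6·4·1000) = -231/125000 m
Load 2 — uniform load w=4 kN/m over full span:
  y_2 = -wx(L³-2Lx²+x³)/(24EI) = -4·1·(4³-2·4·1²+1³)/(24·1000) = -19/2000 m
Load 3 — triangular load w₀=-20 kN/m (0→w₀ over full span):
  y_3 = -w₀x(7L⁴-10L²x²+3x⁴)/(360LEI) = -(-20)·1·(7·4⁴-10·4²·1²+3·1⁴)/(360·4·1000) = 109/4800 m
Superposition: y = Σ y_i = 34081/3000000 m ≈ 0.011360 m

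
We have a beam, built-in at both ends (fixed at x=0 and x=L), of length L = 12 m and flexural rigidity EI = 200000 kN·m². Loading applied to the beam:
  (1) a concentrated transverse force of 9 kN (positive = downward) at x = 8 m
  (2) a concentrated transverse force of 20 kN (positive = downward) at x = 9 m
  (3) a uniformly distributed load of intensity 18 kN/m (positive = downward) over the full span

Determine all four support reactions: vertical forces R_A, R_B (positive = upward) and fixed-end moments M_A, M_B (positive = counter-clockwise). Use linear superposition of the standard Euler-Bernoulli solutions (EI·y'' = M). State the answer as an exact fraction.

Load 1 — point force P=9 kN at a=8 m (b=L-a=4):
  R_A = Pb²(3a+b)/L³ = 9·4²·(3·8+4)/12³ = 7/3 kN
  M_A = Pab²/L² = 9·8·4²/12² = 8 kN·m
  R_B = Pa²(a+3b)/L³ = 9·8²·(8+3·4)/12³ = 20/3 kN
  M_B = -Pa²b/L² = -9·8²·4/12² = -16 kN·m
Load 2 — point force P=20 kN at a=9 m (b=L-a=3):
  R_A = Pb²(3a+b)/L³ = 20·3²·(3·9+3)/12³ = 25/8 kN
  M_A = Pab²/L² = 20·9·3²/12² = 45/4 kN·m
  R_B = Pa²(a+3b)/L³ = 20·9²·(9+3·3)/12³ = 135/8 kN
  M_B = -Pa²b/L² = -20·9²·3/12² = -135/4 kN·m
Load 3 — uniform load w=18 kN/m over full span:
  R_A = wL/2 = 18·12/2 = 108 kN
  M_A = wL²/12 = 18·12²/12 = 216 kN·m
  R_B = wL/2 = 18·12/2 = 108 kN
  M_B = -wL²/12 = -18·12²/12 = -216 kN·m
Superposition: R_A = 2723/24 kN, M_A = 941/4 kN·m, R_B = 3157/24 kN, M_B = -1063/4 kN·m

R_A = 2723/24 kN, M_A = 941/4 kN·m, R_B = 3157/24 kN, M_B = -1063/4 kN·m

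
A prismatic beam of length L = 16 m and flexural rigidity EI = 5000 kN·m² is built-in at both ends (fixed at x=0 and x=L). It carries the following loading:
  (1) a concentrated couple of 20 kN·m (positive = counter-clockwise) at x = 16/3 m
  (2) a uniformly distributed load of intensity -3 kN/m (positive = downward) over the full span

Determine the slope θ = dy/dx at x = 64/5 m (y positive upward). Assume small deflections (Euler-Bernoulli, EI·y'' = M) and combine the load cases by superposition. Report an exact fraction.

θ(64/5) = -1736/78125 rad

Load 1 — applied couple M₀=20 kN·m at a=16/3 m (b=L-a=32/3):
  θ_1 = (R_Ax²/2 - M_Ax - M₀(x-a))/EI  [x>a] with R_A=5/3, M_A=0 = ((5/3)·(64/5)²/2 - 0·(64/5) - 20·((64/5)-(16/3)))/5000 = -8/3125 rad
Load 2 — uniform load w=-3 kN/m over full span:
  θ_2 = -wx(L-x)(L-2x)/(12EI) = -(-3)·(64/5)·(16-(64/5))·(16-2·(64/5))/(12·5000) = -1536/78125 rad
Superposition: θ = Σ θ_i = -1736/78125 rad ≈ -0.022221 rad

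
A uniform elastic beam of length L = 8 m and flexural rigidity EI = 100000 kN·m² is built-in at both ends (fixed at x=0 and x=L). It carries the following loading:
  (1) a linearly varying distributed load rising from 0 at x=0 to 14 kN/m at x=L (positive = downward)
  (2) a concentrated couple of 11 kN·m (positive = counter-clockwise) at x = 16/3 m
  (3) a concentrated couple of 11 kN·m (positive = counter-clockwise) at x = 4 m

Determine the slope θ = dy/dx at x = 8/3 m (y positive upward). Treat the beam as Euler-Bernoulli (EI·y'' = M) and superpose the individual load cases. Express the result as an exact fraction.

Load 1 — triangular load w₀=14 kN/m (0→w₀ over full span):
  θ_1 = -w₀(2x(L-x)(L-2x)(x+2L)+x²(L-x)²)/(120LEI) = -14·(2·(8/3)·(8-(8/3))·(8-2·(8/3))·((8/3)+2·8)+(8/3)²·(8-(8/3))²)/(120·8·100000) = -896/3796875 rad
Load 2 — applied couple M₀=11 kN·m at a=16/3 m (b=L-a=8/3):
  θ_2 = (R_Ax²/2 - M_Ax)/EI  [x≤a] with R_A=11/6, M_A=11/3 = ((11/6)·(8/3)²/2 - (11/3)·(8/3))/100000 = -11/337500 rad
Load 3 — applied couple M₀=11 kN·m at a=4 m (b=L-a=4):
  θ_3 = (R_Ax²/2 - M_Ax)/EI  [x≤a] with R_A=33/16, M_A=11/4 = ((33/16)·(8/3)²/2 - (11/4)·(8/3))/100000 = 0 rad
Superposition: θ = Σ θ_i = -4079/15187500 rad ≈ -0.000269 rad

θ(8/3) = -4079/15187500 rad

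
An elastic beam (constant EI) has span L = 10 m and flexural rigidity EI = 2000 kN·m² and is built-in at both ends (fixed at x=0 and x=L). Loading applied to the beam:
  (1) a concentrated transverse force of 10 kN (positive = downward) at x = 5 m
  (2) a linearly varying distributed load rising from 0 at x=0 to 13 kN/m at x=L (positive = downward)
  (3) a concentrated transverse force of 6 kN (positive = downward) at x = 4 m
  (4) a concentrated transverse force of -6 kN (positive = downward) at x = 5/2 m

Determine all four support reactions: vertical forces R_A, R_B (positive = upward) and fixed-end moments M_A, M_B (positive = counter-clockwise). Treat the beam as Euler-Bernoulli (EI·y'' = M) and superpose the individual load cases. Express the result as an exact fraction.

Load 1 — point force P=10 kN at a=5 m (b=L-a=5):
  R_A = Pb²(3a+b)/L³ = 10·5²·(3·5+5)/10³ = 5 kN
  M_A = Pab²/L² = 10·5·5²/10² = 25/2 kN·m
  R_B = Pa²(a+3b)/L³ = 10·5²·(5+3·5)/10³ = 5 kN
  M_B = -Pa²b/L² = -10·5²·5/10² = -25/2 kN·m
Load 2 — triangular load w₀=13 kN/m (0→w₀ over full span):
  R_A = 3w₀L/20 = 3·13·10/20 = 39/2 kN
  M_A = w₀L²/30 = 13·10²/30 = 130/3 kN·m
  R_B = 7w₀L/20 = 7·13·10/20 = 91/2 kN
  M_B = -w₀L²/20 = -13·10²/20 = -65 kN·m
Load 3 — point force P=6 kN at a=4 m (b=L-a=6):
  R_A = Pb²(3a+b)/L³ = 6·6²·(3·4+6)/10³ = 486/125 kN
  M_A = Pab²/L² = 6·4·6²/10² = 216/25 kN·m
  R_B = Pa²(a+3b)/L³ = 6·4²·(4+3·6)/10³ = 264/125 kN
  M_B = -Pa²b/L² = -6·4²·6/10² = -144/25 kN·m
Load 4 — point force P=-6 kN at a=5/2 m (b=L-a=15/2):
  R_A = Pb²(3a+b)/L³ = (-6)·(15/2)²·(3·(5/2)+(15/2))/10³ = -81/16 kN
  M_A = Pab²/L² = (-6)·(5/2)·(15/2)²/10² = -135/16 kN·m
  R_B = Pa²(a+3b)/L³ = (-6)·(5/2)²·((5/2)+3·(15/2))/10³ = -15/16 kN
  M_B = -Pa²b/L² = -(-6)·(5/2)²·(15/2)/10² = 45/16 kN·m
Superposition: R_A = 46651/2000 kN, M_A = 67243/1200 kN·m, R_B = 103349/2000 kN, M_B = -32179/400 kN·m

R_A = 46651/2000 kN, M_A = 67243/1200 kN·m, R_B = 103349/2000 kN, M_B = -32179/400 kN·m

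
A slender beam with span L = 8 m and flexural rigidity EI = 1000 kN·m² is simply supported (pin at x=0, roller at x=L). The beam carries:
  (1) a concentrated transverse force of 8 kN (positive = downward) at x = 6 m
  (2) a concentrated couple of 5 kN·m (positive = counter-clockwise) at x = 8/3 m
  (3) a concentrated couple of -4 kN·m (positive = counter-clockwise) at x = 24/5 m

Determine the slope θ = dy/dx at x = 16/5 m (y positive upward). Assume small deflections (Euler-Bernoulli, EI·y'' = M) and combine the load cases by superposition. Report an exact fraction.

Load 1 — point force P=8 kN at a=6 m (b=L-a=2):
  θ_1 = -Pb(L²-b²-3x²)/(6LEI)  [x≤a] = -8·2·(8²-2²-3·(16/5)²)/(6·8·1000) = -61/6250 rad
Load 2 — applied couple M₀=5 kN·m at a=8/3 m (b=L-a=16/3):
  θ_2 = (M₀x²/(2L)-M₀(x-a)+C₁)/EI  [x>a] with C₁=M₀(3b²-L²)/(6L)=20/9 = (5·(16/5)²/(2·8)-5·((16/5)-(8/3))+(20/9))/1000 = 31/11250 rad
Load 3 — applied couple M₀=-4 kN·m at a=24/5 m (b=L-a=16/5):
  θ_3 = (M₀x²/(2L)+C₁)/EI  [x≤a] with C₁=M₀(3b²-L²)/(6L)=208/75 = ((-4)·(16/5)²/(2·8)+(208/75))/1000 = 2/9375 rad
Superposition: θ = Σ θ_i = -191/28125 rad ≈ -0.006791 rad

θ(16/5) = -191/28125 rad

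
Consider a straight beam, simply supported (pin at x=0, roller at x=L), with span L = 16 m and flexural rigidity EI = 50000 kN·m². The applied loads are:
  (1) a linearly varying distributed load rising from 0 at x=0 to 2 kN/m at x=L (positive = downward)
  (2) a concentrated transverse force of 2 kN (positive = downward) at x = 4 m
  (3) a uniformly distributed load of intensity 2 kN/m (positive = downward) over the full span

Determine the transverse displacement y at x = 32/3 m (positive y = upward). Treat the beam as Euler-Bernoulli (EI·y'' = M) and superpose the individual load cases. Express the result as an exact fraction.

Load 1 — triangular load w₀=2 kN/m (0→w₀ over full span):
  y_1 = -w₀x(7L⁴-10L²x²+3x⁴)/(360LEI) = -2·(32/3)·(7·16⁴-10·16²·(32/3)²+3·(32/3)⁴)/(360·16·50000) = -34816/2278125 m
Load 2 — point force P=2 kN at a=4 m (b=L-a=12):
  y_2 = -Pa(L-x)(2Lx-a²-x²)/(6LEI)  [x>a] = -2·4·(16-(32/3))·(2·16·(32/3)-4²-(32/3)²)/(6·16·50000) = -476/253125 m
Load 3 — uniform load w=2 kN/m over full span:
  y_3 = -wx(L³-2Lx²+x³)/(24EI) = -2·(32/3)·(16³-2·16·(32/3)²+(32/3)³)/(24·50000) = -22528/759375 m
Superposition: y = Σ y_i = -106684/2278125 m ≈ -0.046830 m

y(32/3) = -106684/2278125 m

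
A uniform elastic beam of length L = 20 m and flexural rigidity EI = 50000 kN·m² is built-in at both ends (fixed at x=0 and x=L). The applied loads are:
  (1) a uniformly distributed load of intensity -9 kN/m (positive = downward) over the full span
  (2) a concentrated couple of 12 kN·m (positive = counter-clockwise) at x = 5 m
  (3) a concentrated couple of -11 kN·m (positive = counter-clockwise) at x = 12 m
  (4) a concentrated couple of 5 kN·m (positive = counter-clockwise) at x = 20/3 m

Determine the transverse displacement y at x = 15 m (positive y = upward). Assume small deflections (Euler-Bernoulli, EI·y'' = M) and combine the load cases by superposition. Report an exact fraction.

y(15) = 12419/288000 m

Load 1 — uniform load w=-9 kN/m over full span:
  y_1 = -wx²(L-x)²/(24EI) = -(-9)·15²·(20-15)²/(24·50000) = 27/640 m
Load 2 — applied couple M₀=12 kN·m at a=5 m (b=L-a=15):
  y_2 = (R_Ax³/6 - M_Ax²/2 - M₀(x-a)²/2)/EI  [x>a] with R_A=27/40, M_A=-9/4 = ((27/40)·15³/6 - (-9/4)·15²/2 - 12·(15-5)²/2)/50000 = 21/32000 m
Load 3 — applied couple M₀=-11 kN·m at a=12 m (b=L-a=8):
  y_3 = (R_Ax³/6 - M_Ax²/2 - M₀(x-a)²/2)/EI  [x>a] with R_A=-99/125, M_A=-88/25 = ((-99/125)·15³/6 - (-88/25)·15²/2 - (-11)·(15-12)²/2)/50000 = 0 m
Load 4 — applied couple M₀=5 kN·m at a=20/3 m (b=L-a=40/3):
  y_4 = (R_Ax³/6 - M_Ax²/2 - M₀(x-a)²/2)/EI  [x>a] with R_A=1/3, M_A=0 = ((1/3)·15³/6 - 0·15²/2 - 5·(15-(20/3))²/2)/50000 = 1/3600 m
Superposition: y = Σ y_i = 12419/288000 m ≈ 0.043122 m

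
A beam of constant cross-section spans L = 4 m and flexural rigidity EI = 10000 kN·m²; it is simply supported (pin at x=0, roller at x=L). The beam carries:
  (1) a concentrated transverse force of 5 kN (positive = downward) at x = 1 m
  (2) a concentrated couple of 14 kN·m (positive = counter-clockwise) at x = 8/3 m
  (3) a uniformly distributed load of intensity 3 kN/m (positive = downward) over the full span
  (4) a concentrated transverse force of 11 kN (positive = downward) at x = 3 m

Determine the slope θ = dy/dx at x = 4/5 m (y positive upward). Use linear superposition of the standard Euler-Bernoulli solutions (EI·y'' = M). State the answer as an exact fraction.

Load 1 — point force P=5 kN at a=1 m (b=L-a=3):
  θ_1 = -Pb(L²-b²-3x²)/(6LEI)  [x≤a] = -5·3·(4²-3²-3·(4/5)²)/(6·4·10000) = -127/400000 rad
Load 2 — applied couple M₀=14 kN·m at a=8/3 m (b=L-a=4/3):
  θ_2 = (M₀x²/(2L)+C₁)/EI  [x≤a] with C₁=M₀(3b²-L²)/(6L)=-56/9 = (14·(4/5)²/(2·4)+(-56/9))/10000 = -287/562500 rad
Load 3 — uniform load w=3 kN/m over full span:
  θ_3 = -w(L³-6Lx²+4x³)/(24EI) = -3·(4³-6·4·(4/5)²+4·(4/5)³)/(24·10000) = -99/156250 rad
Load 4 — point force P=11 kN at a=3 m (b=L-a=1):
  θ_4 = -Pb(L²-b²-3x²)/(6LEI)  [x≤a] = -11·1·(4²-1²-3·(4/5)²)/(6·4·10000) = -1199/2000000 rad
Superposition: θ = Σ θ_i = -92737/45000000 rad ≈ -0.002061 rad

θ(4/5) = -92737/45000000 rad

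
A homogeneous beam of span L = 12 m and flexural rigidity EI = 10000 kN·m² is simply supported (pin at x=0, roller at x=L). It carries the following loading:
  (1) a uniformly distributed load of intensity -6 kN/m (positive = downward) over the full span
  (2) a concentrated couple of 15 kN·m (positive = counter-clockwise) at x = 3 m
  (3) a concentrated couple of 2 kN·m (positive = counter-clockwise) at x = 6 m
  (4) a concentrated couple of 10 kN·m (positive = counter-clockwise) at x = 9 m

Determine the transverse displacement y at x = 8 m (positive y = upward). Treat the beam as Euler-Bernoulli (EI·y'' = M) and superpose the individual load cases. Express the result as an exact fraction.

y(8) = 2871/20000 m

Load 1 — uniform load w=-6 kN/m over full span:
  y_1 = -wx(L³-2Lx²+x³)/(24EI) = -(-6)·8·(12³-2·12·8²+8³)/(24·10000) = 88/625 m
Load 2 — applied couple M₀=15 kN·m at a=3 m (b=L-a=9):
  y_2 = (M₀x³/(6L)-M₀(x-a)²/2+C₁x)/EI  [x>a] with C₁=M₀(3b²-L²)/(6L)=165/8 = (15·8³/(6·12)-15·(8-3)²/2+(165/8)·8)/10000 = 101/12000 m
Load 3 — applied couple M₀=2 kN·m at a=6 m (b=L-a=6):
  y_3 = (M₀x³/(6L)-M₀(x-a)²/2+C₁x)/EI  [x>a] with C₁=M₀(3b²-L²)/(6L)=-1 = (2·8³/(6·12)-2·(8-6)²/2+(-1)·8)/10000 = 1/4500 m
Load 4 — applied couple M₀=10 kN·m at a=9 m (b=L-a=3):
  y_4 = (M₀x³/(6L)+C₁x)/EI  [x≤a] with C₁=M₀(3b²-L²)/(6L)=-65/4 = (10·8³/(6·12)+(-65/4)·8)/10000 = -53/9000 m
Superposition: y = Σ y_i = 2871/20000 m ≈ 0.143550 m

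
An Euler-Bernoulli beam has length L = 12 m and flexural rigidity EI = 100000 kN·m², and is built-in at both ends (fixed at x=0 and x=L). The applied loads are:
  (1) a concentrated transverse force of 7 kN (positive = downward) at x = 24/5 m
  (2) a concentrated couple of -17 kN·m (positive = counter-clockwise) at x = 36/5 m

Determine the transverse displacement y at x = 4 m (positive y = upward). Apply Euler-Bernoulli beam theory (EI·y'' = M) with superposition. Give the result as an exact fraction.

Load 1 — point force P=7 kN at a=24/5 m (b=L-a=36/5):
  y_1 = -Pb²x²(3aL-(3a+b)x)/(6L³EI)  [x≤a] = -7·(36/5)²·4²·(3·(24/5)·12-(3·(24/5)+(36/5))·4)/(6·12³·100000) = -189/390625 m
Load 2 — applied couple M₀=-17 kN·m at a=36/5 m (b=L-a=24/5):
  y_2 = (R_Ax³/6 - M_Ax²/2)/EI  [x≤a] with R_A=-51/25, M_A=-136/25 = ((-51/25)·4³/6 - (-136/25)·4²/2)/100000 = 17/78125 m
Superposition: y = Σ y_i = -104/390625 m ≈ -0.000266 m

y(4) = -104/390625 m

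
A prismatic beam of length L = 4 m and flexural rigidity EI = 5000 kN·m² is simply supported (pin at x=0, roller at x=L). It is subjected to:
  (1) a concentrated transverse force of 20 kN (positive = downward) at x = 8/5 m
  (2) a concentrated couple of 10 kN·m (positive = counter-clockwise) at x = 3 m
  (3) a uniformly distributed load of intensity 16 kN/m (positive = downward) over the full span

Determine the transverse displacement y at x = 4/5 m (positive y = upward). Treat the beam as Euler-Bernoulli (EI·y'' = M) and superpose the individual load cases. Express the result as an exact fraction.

y(4/5) = -95917/9375000 m

Load 1 — point force P=20 kN at a=8/5 m (b=L-a=12/5):
  y_1 = -Pbx(L²-b²-x²)/(6LEI)  [x≤a] = -20·(12/5)·(4/5)·(4²-(12/5)²-(4/5)²)/(6·4·5000) = -48/15625 m
Load 2 — applied couple M₀=10 kN·m at a=3 m (b=L-a=1):
  y_2 = (M₀x³/(6L)+C₁x)/EI  [x≤a] with C₁=M₀(3b²-L²)/(6L)=-65/12 = (10·(4/5)³/(6·4)+(-65/12)·(4/5))/5000 = -103/125000 m
Load 3 — uniform load w=16 kN/m over full span:
  y_3 = -wx(L³-2Lx²+x³)/(24EI) = -16·(4/5)·(4³-2·4·(4/5)²+(4/5)³)/(24·5000) = -7424/1171875 m
Superposition: y = Σ y_i = -95917/9375000 m ≈ -0.010231 m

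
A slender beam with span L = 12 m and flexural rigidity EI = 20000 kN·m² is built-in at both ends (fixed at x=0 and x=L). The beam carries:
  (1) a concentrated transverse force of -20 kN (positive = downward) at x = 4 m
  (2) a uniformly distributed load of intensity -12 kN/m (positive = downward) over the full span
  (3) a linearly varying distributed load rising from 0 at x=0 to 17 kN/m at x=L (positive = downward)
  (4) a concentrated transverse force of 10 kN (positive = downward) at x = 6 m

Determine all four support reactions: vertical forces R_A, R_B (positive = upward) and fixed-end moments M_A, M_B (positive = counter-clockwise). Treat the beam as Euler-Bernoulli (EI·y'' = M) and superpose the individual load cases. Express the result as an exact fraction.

Load 1 — point force P=-20 kN at a=4 m (b=L-a=8):
  R_A = Pb²(3a+b)/L³ = (-20)·8²·(3·4+8)/12³ = -400/27 kN
  M_A = Pab²/L² = (-20)·4·8²/12² = -320/9 kN·m
  R_B = Pa²(a+3b)/L³ = (-20)·4²·(4+3·8)/12³ = -140/27 kN
  M_B = -Pa²b/L² = -(-20)·4²·8/12² = 160/9 kN·m
Load 2 — uniform load w=-12 kN/m over full span:
  R_A = wL/2 = (-12)·12/2 = -72 kN
  M_A = wL²/12 = (-12)·12²/12 = -144 kN·m
  R_B = wL/2 = (-12)·12/2 = -72 kN
  M_B = -wL²/12 = -(-12)·12²/12 = 144 kN·m
Load 3 — triangular load w₀=17 kN/m (0→w₀ over full span):
  R_A = 3w₀L/20 = 3·17·12/20 = 153/5 kN
  M_A = w₀L²/30 = 17·12²/30 = 408/5 kN·m
  R_B = 7w₀L/20 = 7·17·12/20 = 357/5 kN
  M_B = -w₀L²/20 = -17·12²/20 = -612/5 kN·m
Load 4 — point force P=10 kN at a=6 m (b=L-a=6):
  R_A = Pb²(3a+b)/L³ = 10·6²·(3·6+6)/12³ = 5 kN
  M_A = Pab²/L² = 10·6·6²/12² = 15 kN·m
  R_B = Pa²(a+3b)/L³ = 10·6²·(6+3·6)/12³ = 5 kN
  M_B = -Pa²b/L² = -10·6²·6/12² = -15 kN·m
Superposition: R_A = -6914/135 kN, M_A = -3733/45 kN·m, R_B = -106/135 kN, M_B = 1097/45 kN·m

R_A = -6914/135 kN, M_A = -3733/45 kN·m, R_B = -106/135 kN, M_B = 1097/45 kN·m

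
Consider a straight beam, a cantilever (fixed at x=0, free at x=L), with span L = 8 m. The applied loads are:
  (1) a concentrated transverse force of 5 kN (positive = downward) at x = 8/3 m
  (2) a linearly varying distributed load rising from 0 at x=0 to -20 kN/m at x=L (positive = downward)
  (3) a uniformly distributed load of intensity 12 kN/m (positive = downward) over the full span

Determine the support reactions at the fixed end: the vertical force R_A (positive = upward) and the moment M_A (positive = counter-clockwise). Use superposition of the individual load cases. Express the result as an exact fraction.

Load 1 — point force P=5 kN at a=8/3 m (b=L-a=16/3):
  R_A = P = 5 kN
  M_A = Pa = 5·(8/3) = 40/3 kN·m
Load 2 — triangular load w₀=-20 kN/m (0→w₀ over full span):
  R_A = w₀L/2 = (-20)·8/2 = -80 kN
  M_A = w₀L²/3 = (-20)·8²/3 = -1280/3 kN·m
Load 3 — uniform load w=12 kN/m over full span:
  R_A = wL = 12·8 = 96 kN
  M_A = wL²/2 = 12·8²/2 = 384 kN·m
Superposition: R_A = 21 kN, M_A = -88/3 kN·m

R_A = 21 kN, M_A = -88/3 kN·m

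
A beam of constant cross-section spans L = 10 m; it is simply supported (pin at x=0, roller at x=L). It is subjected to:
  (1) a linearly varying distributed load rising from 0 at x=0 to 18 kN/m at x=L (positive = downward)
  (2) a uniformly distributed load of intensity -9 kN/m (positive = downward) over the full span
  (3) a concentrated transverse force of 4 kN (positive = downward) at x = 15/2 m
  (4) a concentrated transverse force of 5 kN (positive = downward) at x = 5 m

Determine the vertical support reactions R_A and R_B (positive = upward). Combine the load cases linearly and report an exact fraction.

R_A = -23/2 kN, R_B = 41/2 kN

Load 1 — triangular load w₀=18 kN/m (0→w₀ over full span):
  R_A = w₀L/6 = 18·10/6 = 30 kN
  R_B = w₀L/3 = 18·10/3 = 60 kN
Load 2 — uniform load w=-9 kN/m over full span:
  R_A = wL/2 = (-9)·10/2 = -45 kN
  R_B = wL/2 = (-9)·10/2 = -45 kN
Load 3 — point force P=4 kN at a=15/2 m (b=L-a=5/2):
  R_A = Pb/L = 4·(5/2)/10 = 1 kN
  R_B = Pa/L = 4·(15/2)/10 = 3 kN
Load 4 — point force P=5 kN at a=5 m (b=L-a=5):
  R_A = Pb/L = 5·5/10 = 5/2 kN
  R_B = Pa/L = 5·5/10 = 5/2 kN
Superposition: R_A = -23/2 kN, R_B = 41/2 kN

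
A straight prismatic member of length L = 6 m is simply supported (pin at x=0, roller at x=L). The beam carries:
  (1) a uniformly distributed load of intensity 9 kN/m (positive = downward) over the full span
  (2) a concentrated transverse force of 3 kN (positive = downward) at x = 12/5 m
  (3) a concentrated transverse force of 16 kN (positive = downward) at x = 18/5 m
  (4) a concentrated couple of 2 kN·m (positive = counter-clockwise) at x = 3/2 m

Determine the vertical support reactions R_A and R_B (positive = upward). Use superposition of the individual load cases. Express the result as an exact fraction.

Load 1 — uniform load w=9 kN/m over full span:
  R_A = wL/2 = 9·6/2 = 27 kN
  R_B = wL/2 = 9·6/2 = 27 kN
Load 2 — point force P=3 kN at a=12/5 m (b=L-a=18/5):
  R_A = Pb/L = 3·(18/5)/6 = 9/5 kN
  R_B = Pa/L = 3·(12/5)/6 = 6/5 kN
Load 3 — point force P=16 kN at a=18/5 m (b=L-a=12/5):
  R_A = Pb/L = 16·(12/5)/6 = 32/5 kN
  R_B = Pa/L = 16·(18/5)/6 = 48/5 kN
Load 4 — applied couple M₀=2 kN·m at a=3/2 m (b=L-a=9/2):
  R_A = M₀/L = 2/6 = 1/3 kN
  R_B = -M₀/L = -2/6 = -1/3 kN
Superposition: R_A = 533/15 kN, R_B = 562/15 kN

R_A = 533/15 kN, R_B = 562/15 kN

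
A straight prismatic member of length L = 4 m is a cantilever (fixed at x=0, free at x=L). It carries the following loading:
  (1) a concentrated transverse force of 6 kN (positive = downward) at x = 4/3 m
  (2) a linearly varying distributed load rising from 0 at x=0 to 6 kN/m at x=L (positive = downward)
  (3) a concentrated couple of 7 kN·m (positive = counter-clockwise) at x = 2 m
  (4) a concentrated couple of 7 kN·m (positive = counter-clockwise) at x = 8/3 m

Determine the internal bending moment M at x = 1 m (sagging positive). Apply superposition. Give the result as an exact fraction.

Load 1 — point force P=6 kN at a=4/3 m (b=L-a=8/3):
  M_1 = -P(a-x)  [x≤a] = -6·((4/3)-1) = -2 kN·m
Load 2 — triangular load w₀=6 kN/m (0→w₀ over full span):
  M_2 = w₀Lx/2 - w₀L²/3 - w₀x³/(6L) = 6·4·1/2 - 6·4²/3 - 6·1³/(6·4) = -81/4 kN·m
Load 3 — applied couple M₀=7 kN·m at a=2 m (b=L-a=2):
  M_3 = M₀  [x≤a] = 7 = 7 kN·m
Load 4 — applied couple M₀=7 kN·m at a=8/3 m (b=L-a=4/3):
  M_4 = M₀  [x≤a] = 7 = 7 kN·m
Superposition: M = Σ M_i = -33/4 kN·m ≈ -8.250000 kN·m

M(1) = -33/4 kN·m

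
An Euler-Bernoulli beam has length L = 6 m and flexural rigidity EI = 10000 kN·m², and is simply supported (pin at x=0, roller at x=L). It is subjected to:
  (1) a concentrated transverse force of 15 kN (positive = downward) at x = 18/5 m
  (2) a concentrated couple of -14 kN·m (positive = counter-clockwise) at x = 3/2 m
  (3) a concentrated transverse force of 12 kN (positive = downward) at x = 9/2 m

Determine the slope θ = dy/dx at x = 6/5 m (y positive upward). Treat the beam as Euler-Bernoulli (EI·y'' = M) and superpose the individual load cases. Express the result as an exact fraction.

Load 1 — point force P=15 kN at a=18/5 m (b=L-a=12/5):
  θ_1 = -Pb(L²-b²-3x²)/(6LEI)  [x≤a] = -15·(12/5)·(6²-(12/5)²-3·(6/5)²)/(6·6·10000) = -81/31250 rad
Load 2 — applied couple M₀=-14 kN·m at a=3/2 m (b=L-a=9/2):
  θ_2 = (M₀x²/(2L)+C₁)/EI  [x≤a] with C₁=M₀(3b²-L²)/(6L)=-77/8 = ((-14)·(6/5)²/(2·6)+(-77/8))/10000 = -2261/2000000 rad
Load 3 — point force P=12 kN at a=9/2 m (b=L-a=3/2):
  θ_3 = -Pb(L²-b²-3x²)/(6LEI)  [x≤a] = -12·(3/2)·(6²-(3/2)²-3·(6/5)²)/(6·6·10000) = -2943/2000000 rad
Superposition: θ = Σ θ_i = -2597/500000 rad ≈ -0.005194 rad

θ(6/5) = -2597/500000 rad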